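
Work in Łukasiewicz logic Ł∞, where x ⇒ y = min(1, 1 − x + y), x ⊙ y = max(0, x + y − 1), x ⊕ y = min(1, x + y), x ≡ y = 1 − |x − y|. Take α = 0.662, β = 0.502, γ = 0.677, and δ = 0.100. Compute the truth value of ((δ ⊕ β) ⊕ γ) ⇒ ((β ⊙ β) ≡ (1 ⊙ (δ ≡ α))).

δ ⊕ β = min(1, 0.100 + 0.502) = min(1, 0.602) = 0.602
(δ ⊕ β) ⊕ γ = min(1, 0.602 + 0.677) = min(1, 1.279) = 1.000
β ⊙ β = max(0, 0.502 + 0.502 − 1) = max(0, 0.004) = 0.004
δ ≡ α = 1 − |0.100 − 0.662| = 1 − 0.562 = 0.438
1 ⊙ (δ ≡ α) = max(0, 1.000 + 0.438 − 1) = max(0, 0.438) = 0.438
(β ⊙ β) ≡ (1 ⊙ (δ ≡ α)) = 1 − |0.004 − 0.438| = 1 − 0.434 = 0.566
((δ ⊕ β) ⊕ γ) ⇒ ((β ⊙ β) ≡ (1 ⊙ (δ ≡ α))) = min(1, 1 − 1.000 + 0.566) = min(1, 0.566) = 0.566

0.566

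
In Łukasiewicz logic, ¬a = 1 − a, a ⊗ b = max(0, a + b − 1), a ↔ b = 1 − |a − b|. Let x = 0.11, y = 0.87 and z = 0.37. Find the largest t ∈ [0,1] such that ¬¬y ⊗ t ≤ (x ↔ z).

¬y = 1 − 0.87 = 0.13
¬¬y = 1 − 0.13 = 0.87
So the left factor is ¬¬y = 0.87.
x ↔ z = 1 − |0.11 − 0.37| = 1 − 0.26 = 0.74
So the right-hand bound is x ↔ z = 0.74.
The residuum of the Łukasiewicz t-norm gives the supremum: min(1, 1 − 0.87 + 0.74).
1 − 0.87 + 0.74 = 0.87, so t = min(1, 0.87) = 0.87.
Check: 0.87 ⊗ 0.87 = max(0, 0.74) = 0.74 ≤ 0.74.

0.87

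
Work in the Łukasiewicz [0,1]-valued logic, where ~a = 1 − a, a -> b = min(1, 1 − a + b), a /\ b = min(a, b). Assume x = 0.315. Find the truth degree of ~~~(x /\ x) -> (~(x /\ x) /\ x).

x /\ x = min(0.315, 0.315) = 0.315
~(x /\ x) = 1 − 0.315 = 0.685
~~(x /\ x) = 1 − 0.685 = 0.315
~~~(x /\ x) = 1 − 0.315 = 0.685
~(x /\ x) /\ x = min(0.685, 0.315) = 0.315
~~~(x /\ x) -> (~(x /\ x) /\ x) = min(1, 1 − 0.685 + 0.315) = min(1, 0.630) = 0.630

0.630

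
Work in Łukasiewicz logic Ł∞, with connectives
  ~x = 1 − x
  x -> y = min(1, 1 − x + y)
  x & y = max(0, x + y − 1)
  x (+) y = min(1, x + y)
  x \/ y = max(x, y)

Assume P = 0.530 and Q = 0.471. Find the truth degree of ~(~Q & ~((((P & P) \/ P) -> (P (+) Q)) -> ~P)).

0.941

~Q = 1 − 0.471 = 0.529
P & P = max(0, 0.530 + 0.530 − 1) = max(0, 0.060) = 0.060
(P & P) \/ P = max(0.060, 0.530) = 0.530
P (+) Q = min(1, 0.530 + 0.471) = min(1, 1.001) = 1.000
((P & P) \/ P) -> (P (+) Q) = min(1, 1 − 0.530 + 1.000) = min(1, 1.470) = 1.000
~P = 1 − 0.530 = 0.470
(((P & P) \/ P) -> (P (+) Q)) -> ~P = min(1, 1 − 1.000 + 0.470) = min(1, 0.470) = 0.470
~((((P & P) \/ P) -> (P (+) Q)) -> ~P) = 1 − 0.470 = 0.530
~Q & ~((((P & P) \/ P) -> (P (+) Q)) -> ~P) = max(0, 0.529 + 0.530 − 1) = max(0, 0.059) = 0.059
~(~Q & ~((((P & P) \/ P) -> (P (+) Q)) -> ~P)) = 1 − 0.059 = 0.941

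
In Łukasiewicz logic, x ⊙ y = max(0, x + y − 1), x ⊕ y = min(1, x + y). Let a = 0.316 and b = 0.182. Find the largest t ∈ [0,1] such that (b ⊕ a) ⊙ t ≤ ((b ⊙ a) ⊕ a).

b ⊕ a = min(1, 0.182 + 0.316) = min(1, 0.498) = 0.498
So the left factor is b ⊕ a = 0.498.
b ⊙ a = max(0, 0.182 + 0.316 − 1) = max(0, -0.502) = 0.000
(b ⊙ a) ⊕ a = min(1, 0.000 + 0.316) = min(1, 0.316) = 0.316
So the right-hand bound is (b ⊙ a) ⊕ a = 0.316.
The residuum of the Łukasiewicz t-norm gives the supremum: min(1, 1 − 0.498 + 0.316).
1 − 0.498 + 0.316 = 0.818, so t = min(1, 0.818) = 0.818.
Check: 0.498 ⊙ 0.818 = max(0, 0.316) = 0.316 ≤ 0.316.

0.818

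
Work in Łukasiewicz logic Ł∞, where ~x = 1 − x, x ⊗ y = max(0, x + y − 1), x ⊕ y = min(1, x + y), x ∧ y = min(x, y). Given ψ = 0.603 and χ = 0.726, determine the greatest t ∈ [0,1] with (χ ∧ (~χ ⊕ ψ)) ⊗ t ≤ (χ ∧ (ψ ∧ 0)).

~χ = 1 − 0.726 = 0.274
~χ ⊕ ψ = min(1, 0.274 + 0.603) = min(1, 0.877) = 0.877
χ ∧ (~χ ⊕ ψ) = min(0.726, 0.877) = 0.726
So the left factor is χ ∧ (~χ ⊕ ψ) = 0.726.
ψ ∧ 0 = min(0.603, 0.000) = 0.000
χ ∧ (ψ ∧ 0) = min(0.726, 0.000) = 0.000
So the right-hand bound is χ ∧ (ψ ∧ 0) = 0.000.
The residuum of the Łukasiewicz t-norm gives the supremum: min(1, 1 − 0.726 + 0.000).
1 − 0.726 + 0.000 = 0.274, so t = min(1, 0.274) = 0.274.
Check: 0.726 ⊗ 0.274 = max(0, 0.000) = 0.000 ≤ 0.000.

0.274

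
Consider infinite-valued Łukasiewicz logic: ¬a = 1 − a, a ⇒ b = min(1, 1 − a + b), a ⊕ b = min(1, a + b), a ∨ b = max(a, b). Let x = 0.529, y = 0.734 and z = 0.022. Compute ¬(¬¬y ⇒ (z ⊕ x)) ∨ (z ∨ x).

¬y = 1 − 0.734 = 0.266
¬¬y = 1 − 0.266 = 0.734
z ⊕ x = min(1, 0.022 + 0.529) = min(1, 0.551) = 0.551
¬¬y ⇒ (z ⊕ x) = min(1, 1 − 0.734 + 0.551) = min(1, 0.817) = 0.817
¬(¬¬y ⇒ (z ⊕ x)) = 1 − 0.817 = 0.183
z ∨ x = max(0.022, 0.529) = 0.529
¬(¬¬y ⇒ (z ⊕ x)) ∨ (z ∨ x) = max(0.183, 0.529) = 0.529

0.529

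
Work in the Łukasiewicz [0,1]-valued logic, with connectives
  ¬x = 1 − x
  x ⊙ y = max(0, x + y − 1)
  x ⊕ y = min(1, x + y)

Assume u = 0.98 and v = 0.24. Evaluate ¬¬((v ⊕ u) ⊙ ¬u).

0.02

v ⊕ u = min(1, 0.24 + 0.98) = min(1, 1.22) = 1.00
¬u = 1 − 0.98 = 0.02
(v ⊕ u) ⊙ ¬u = max(0, 1.00 + 0.02 − 1) = max(0, 0.02) = 0.02
¬((v ⊕ u) ⊙ ¬u) = 1 − 0.02 = 0.98
¬¬((v ⊕ u) ⊙ ¬u) = 1 − 0.98 = 0.02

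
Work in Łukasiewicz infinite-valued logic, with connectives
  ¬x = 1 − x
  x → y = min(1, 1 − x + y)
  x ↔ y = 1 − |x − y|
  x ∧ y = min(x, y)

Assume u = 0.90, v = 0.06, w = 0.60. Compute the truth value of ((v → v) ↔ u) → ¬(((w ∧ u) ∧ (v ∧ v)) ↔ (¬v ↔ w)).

v → v = min(1, 1 − 0.06 + 0.06) = min(1, 1.00) = 1.00
(v → v) ↔ u = 1 − |1.00 − 0.90| = 1 − 0.10 = 0.90
w ∧ u = min(0.60, 0.90) = 0.60
v ∧ v = min(0.06, 0.06) = 0.06
(w ∧ u) ∧ (v ∧ v) = min(0.60, 0.06) = 0.06
¬v = 1 − 0.06 = 0.94
¬v ↔ w = 1 − |0.94 − 0.60| = 1 − 0.34 = 0.66
((w ∧ u) ∧ (v ∧ v)) ↔ (¬v ↔ w) = 1 − |0.06 − 0.66| = 1 − 0.60 = 0.40
¬(((w ∧ u) ∧ (v ∧ v)) ↔ (¬v ↔ w)) = 1 − 0.40 = 0.60
((v → v) ↔ u) → ¬(((w ∧ u) ∧ (v ∧ v)) ↔ (¬v ↔ w)) = min(1, 1 − 0.90 + 0.60) = min(1, 0.70) = 0.70

0.70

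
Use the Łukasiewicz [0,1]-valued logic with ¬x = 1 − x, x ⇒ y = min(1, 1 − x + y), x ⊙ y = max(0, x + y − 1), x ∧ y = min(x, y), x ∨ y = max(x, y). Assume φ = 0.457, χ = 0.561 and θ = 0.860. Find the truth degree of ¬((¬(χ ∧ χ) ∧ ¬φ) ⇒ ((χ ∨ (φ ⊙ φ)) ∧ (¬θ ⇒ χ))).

χ ∧ χ = min(0.561, 0.561) = 0.561
¬(χ ∧ χ) = 1 − 0.561 = 0.439
¬φ = 1 − 0.457 = 0.543
¬(χ ∧ χ) ∧ ¬φ = min(0.439, 0.543) = 0.439
φ ⊙ φ = max(0, 0.457 + 0.457 − 1) = max(0, -0.086) = 0.000
χ ∨ (φ ⊙ φ) = max(0.561, 0.000) = 0.561
¬θ = 1 − 0.860 = 0.140
¬θ ⇒ χ = min(1, 1 − 0.140 + 0.561) = min(1, 1.421) = 1.000
(χ ∨ (φ ⊙ φ)) ∧ (¬θ ⇒ χ) = min(0.561, 1.000) = 0.561
(¬(χ ∧ χ) ∧ ¬φ) ⇒ ((χ ∨ (φ ⊙ φ)) ∧ (¬θ ⇒ χ)) = min(1, 1 − 0.439 + 0.561) = min(1, 1.122) = 1.000
¬((¬(χ ∧ χ) ∧ ¬φ) ⇒ ((χ ∨ (φ ⊙ φ)) ∧ (¬θ ⇒ χ))) = 1 − 1.000 = 0.000

0.000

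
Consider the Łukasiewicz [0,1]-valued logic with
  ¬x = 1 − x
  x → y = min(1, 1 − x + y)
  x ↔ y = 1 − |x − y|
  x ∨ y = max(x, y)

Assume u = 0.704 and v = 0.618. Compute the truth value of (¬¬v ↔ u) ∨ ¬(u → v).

0.914

¬v = 1 − 0.618 = 0.382
¬¬v = 1 − 0.382 = 0.618
¬¬v ↔ u = 1 − |0.618 − 0.704| = 1 − 0.086 = 0.914
u → v = min(1, 1 − 0.704 + 0.618) = min(1, 0.914) = 0.914
¬(u → v) = 1 − 0.914 = 0.086
(¬¬v ↔ u) ∨ ¬(u → v) = max(0.914, 0.086) = 0.914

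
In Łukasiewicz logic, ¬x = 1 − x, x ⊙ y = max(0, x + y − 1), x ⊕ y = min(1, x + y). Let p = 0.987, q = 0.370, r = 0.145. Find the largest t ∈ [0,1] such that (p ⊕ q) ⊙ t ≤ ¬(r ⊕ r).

0.710

p ⊕ q = min(1, 0.987 + 0.370) = min(1, 1.357) = 1.000
So the left factor is p ⊕ q = 1.000.
r ⊕ r = min(1, 0.145 + 0.145) = min(1, 0.290) = 0.290
¬(r ⊕ r) = 1 − 0.290 = 0.710
So the right-hand bound is ¬(r ⊕ r) = 0.710.
The residuum of the Łukasiewicz t-norm gives the supremum: min(1, 1 − 1.000 + 0.710).
1 − 1.000 + 0.710 = 0.710, so t = min(1, 0.710) = 0.710.
Check: 1.000 ⊙ 0.710 = max(0, 0.710) = 0.710 ≤ 0.710.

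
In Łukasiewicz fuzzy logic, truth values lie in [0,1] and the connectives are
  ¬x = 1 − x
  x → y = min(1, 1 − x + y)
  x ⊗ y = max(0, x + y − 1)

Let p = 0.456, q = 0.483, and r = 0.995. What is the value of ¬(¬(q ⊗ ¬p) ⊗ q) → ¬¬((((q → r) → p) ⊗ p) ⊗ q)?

0.456

¬p = 1 − 0.456 = 0.544
q ⊗ ¬p = max(0, 0.483 + 0.544 − 1) = max(0, 0.027) = 0.027
¬(q ⊗ ¬p) = 1 − 0.027 = 0.973
¬(q ⊗ ¬p) ⊗ q = max(0, 0.973 + 0.483 − 1) = max(0, 0.456) = 0.456
¬(¬(q ⊗ ¬p) ⊗ q) = 1 − 0.456 = 0.544
q → r = min(1, 1 − 0.483 + 0.995) = min(1, 1.512) = 1.000
(q → r) → p = min(1, 1 − 1.000 + 0.456) = min(1, 0.456) = 0.456
((q → r) → p) ⊗ p = max(0, 0.456 + 0.456 − 1) = max(0, -0.088) = 0.000
(((q → r) → p) ⊗ p) ⊗ q = max(0, 0.000 + 0.483 − 1) = max(0, -0.517) = 0.000
¬((((q → r) → p) ⊗ p) ⊗ q) = 1 − 0.000 = 1.000
¬¬((((q → r) → p) ⊗ p) ⊗ q) = 1 − 1.000 = 0.000
¬(¬(q ⊗ ¬p) ⊗ q) → ¬¬((((q → r) → p) ⊗ p) ⊗ q) = min(1, 1 − 0.544 + 0.000) = min(1, 0.456) = 0.456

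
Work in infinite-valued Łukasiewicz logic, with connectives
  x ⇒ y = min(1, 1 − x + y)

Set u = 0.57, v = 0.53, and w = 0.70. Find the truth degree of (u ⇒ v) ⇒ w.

u ⇒ v = min(1, 1 − 0.57 + 0.53) = min(1, 0.96) = 0.96
(u ⇒ v) ⇒ w = min(1, 1 − 0.96 + 0.70) = min(1, 0.74) = 0.74

0.74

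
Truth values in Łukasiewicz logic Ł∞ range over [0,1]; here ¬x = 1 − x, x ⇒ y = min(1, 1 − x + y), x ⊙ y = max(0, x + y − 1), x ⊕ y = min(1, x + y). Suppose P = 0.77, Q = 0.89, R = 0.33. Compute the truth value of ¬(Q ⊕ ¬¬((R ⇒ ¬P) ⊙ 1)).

¬P = 1 − 0.77 = 0.23
R ⇒ ¬P = min(1, 1 − 0.33 + 0.23) = min(1, 0.90) = 0.90
(R ⇒ ¬P) ⊙ 1 = max(0, 0.90 + 1.00 − 1) = max(0, 0.90) = 0.90
¬((R ⇒ ¬P) ⊙ 1) = 1 − 0.90 = 0.10
¬¬((R ⇒ ¬P) ⊙ 1) = 1 − 0.10 = 0.90
Q ⊕ ¬¬((R ⇒ ¬P) ⊙ 1) = min(1, 0.89 + 0.90) = min(1, 1.79) = 1.00
¬(Q ⊕ ¬¬((R ⇒ ¬P) ⊙ 1)) = 1 − 1.00 = 0.00

0.00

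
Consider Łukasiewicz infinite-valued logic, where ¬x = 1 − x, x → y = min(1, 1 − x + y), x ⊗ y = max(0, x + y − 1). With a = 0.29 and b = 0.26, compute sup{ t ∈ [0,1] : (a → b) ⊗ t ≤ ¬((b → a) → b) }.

0.77

a → b = min(1, 1 − 0.29 + 0.26) = min(1, 0.97) = 0.97
So the left factor is a → b = 0.97.
b → a = min(1, 1 − 0.26 + 0.29) = min(1, 1.03) = 1.00
(b → a) → b = min(1, 1 − 1.00 + 0.26) = min(1, 0.26) = 0.26
¬((b → a) → b) = 1 − 0.26 = 0.74
So the right-hand bound is ¬((b → a) → b) = 0.74.
The residuum of the Łukasiewicz t-norm gives the supremum: min(1, 1 − 0.97 + 0.74).
1 − 0.97 + 0.74 = 0.77, so t = min(1, 0.77) = 0.77.
Check: 0.97 ⊗ 0.77 = max(0, 0.74) = 0.74 ≤ 0.74.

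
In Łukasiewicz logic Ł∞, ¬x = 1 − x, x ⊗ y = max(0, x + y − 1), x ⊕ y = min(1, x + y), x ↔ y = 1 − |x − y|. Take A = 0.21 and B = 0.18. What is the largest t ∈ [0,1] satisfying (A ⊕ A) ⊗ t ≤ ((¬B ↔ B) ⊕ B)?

A ⊕ A = min(1, 0.21 + 0.21) = min(1, 0.42) = 0.42
So the left factor is A ⊕ A = 0.42.
¬B = 1 − 0.18 = 0.82
¬B ↔ B = 1 − |0.82 − 0.18| = 1 − 0.64 = 0.36
(¬B ↔ B) ⊕ B = min(1, 0.36 + 0.18) = min(1, 0.54) = 0.54
So the right-hand bound is (¬B ↔ B) ⊕ B = 0.54.
The residuum of the Łukasiewicz t-norm gives the supremum: min(1, 1 − 0.42 + 0.54).
1 − 0.42 + 0.54 = 1.12, so t = min(1, 1.12) = 1.00.
Check: 0.42 ⊗ 1.00 = max(0, 0.42) = 0.42 ≤ 0.54.

1.00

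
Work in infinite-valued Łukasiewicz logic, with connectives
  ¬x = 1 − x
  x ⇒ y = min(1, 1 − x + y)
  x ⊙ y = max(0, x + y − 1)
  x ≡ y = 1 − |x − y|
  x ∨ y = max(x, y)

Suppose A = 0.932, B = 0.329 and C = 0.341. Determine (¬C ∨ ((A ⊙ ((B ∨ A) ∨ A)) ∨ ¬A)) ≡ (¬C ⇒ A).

0.864

¬C = 1 − 0.341 = 0.659
B ∨ A = max(0.329, 0.932) = 0.932
(B ∨ A) ∨ A = max(0.932, 0.932) = 0.932
A ⊙ ((B ∨ A) ∨ A) = max(0, 0.932 + 0.932 − 1) = max(0, 0.864) = 0.864
¬A = 1 − 0.932 = 0.068
(A ⊙ ((B ∨ A) ∨ A)) ∨ ¬A = max(0.864, 0.068) = 0.864
¬C ∨ ((A ⊙ ((B ∨ A) ∨ A)) ∨ ¬A) = max(0.659, 0.864) = 0.864
¬C ⇒ A = min(1, 1 − 0.659 + 0.932) = min(1, 1.273) = 1.000
(¬C ∨ ((A ⊙ ((B ∨ A) ∨ A)) ∨ ¬A)) ≡ (¬C ⇒ A) = 1 − |0.864 − 1.000| = 1 − 0.136 = 0.864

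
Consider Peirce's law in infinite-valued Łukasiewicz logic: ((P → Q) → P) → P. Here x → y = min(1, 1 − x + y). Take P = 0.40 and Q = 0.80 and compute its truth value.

1.00

P → Q = min(1, 1 − 0.40 + 0.80) = min(1, 1.40) = 1.00
(P → Q) → P = min(1, 1 − 1.00 + 0.40) = min(1, 0.40) = 0.40
((P → Q) → P) → P = min(1, 1 − 0.40 + 0.40) = min(1, 1.00) = 1.00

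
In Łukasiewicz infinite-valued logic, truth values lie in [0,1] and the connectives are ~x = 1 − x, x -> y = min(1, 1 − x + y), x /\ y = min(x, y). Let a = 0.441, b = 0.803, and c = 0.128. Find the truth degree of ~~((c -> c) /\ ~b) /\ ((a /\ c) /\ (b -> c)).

0.128

c -> c = min(1, 1 − 0.128 + 0.128) = min(1, 1.000) = 1.000
~b = 1 − 0.803 = 0.197
(c -> c) /\ ~b = min(1.000, 0.197) = 0.197
~((c -> c) /\ ~b) = 1 − 0.197 = 0.803
~~((c -> c) /\ ~b) = 1 − 0.803 = 0.197
a /\ c = min(0.441, 0.128) = 0.128
b -> c = min(1, 1 − 0.803 + 0.128) = min(1, 0.325) = 0.325
(a /\ c) /\ (b -> c) = min(0.128, 0.325) = 0.128
~~((c -> c) /\ ~b) /\ ((a /\ c) /\ (b -> c)) = min(0.197, 0.128) = 0.128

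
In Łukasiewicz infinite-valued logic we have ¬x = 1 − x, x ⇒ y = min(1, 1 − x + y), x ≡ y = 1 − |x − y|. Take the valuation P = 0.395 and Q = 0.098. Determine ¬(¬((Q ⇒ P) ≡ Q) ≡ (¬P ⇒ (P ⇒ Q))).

Q ⇒ P = min(1, 1 − 0.098 + 0.395) = min(1, 1.297) = 1.000
(Q ⇒ P) ≡ Q = 1 − |1.000 − 0.098| = 1 − 0.902 = 0.098
¬((Q ⇒ P) ≡ Q) = 1 − 0.098 = 0.902
¬P = 1 − 0.395 = 0.605
P ⇒ Q = min(1, 1 − 0.395 + 0.098) = min(1, 0.703) = 0.703
¬P ⇒ (P ⇒ Q) = min(1, 1 − 0.605 + 0.703) = min(1, 1.098) = 1.000
¬((Q ⇒ P) ≡ Q) ≡ (¬P ⇒ (P ⇒ Q)) = 1 − |0.902 − 1.000| = 1 − 0.098 = 0.902
¬(¬((Q ⇒ P) ≡ Q) ≡ (¬P ⇒ (P ⇒ Q))) = 1 − 0.902 = 0.098

0.098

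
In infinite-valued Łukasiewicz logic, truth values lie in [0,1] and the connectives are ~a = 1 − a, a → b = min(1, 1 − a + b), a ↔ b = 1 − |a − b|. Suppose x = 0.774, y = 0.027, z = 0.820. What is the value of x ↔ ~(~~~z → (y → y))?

0.226

~z = 1 − 0.820 = 0.180
~~z = 1 − 0.180 = 0.820
~~~z = 1 − 0.820 = 0.180
y → y = min(1, 1 − 0.027 + 0.027) = min(1, 1.000) = 1.000
~~~z → (y → y) = min(1, 1 − 0.180 + 1.000) = min(1, 1.820) = 1.000
~(~~~z → (y → y)) = 1 − 1.000 = 0.000
x ↔ ~(~~~z → (y → y)) = 1 − |0.774 − 0.000| = 1 − 0.774 = 0.226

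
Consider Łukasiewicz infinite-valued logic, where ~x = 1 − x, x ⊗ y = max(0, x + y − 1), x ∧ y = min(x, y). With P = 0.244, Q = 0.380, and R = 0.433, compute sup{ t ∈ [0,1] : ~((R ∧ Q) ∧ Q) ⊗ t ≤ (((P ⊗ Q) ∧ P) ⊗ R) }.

0.380

R ∧ Q = min(0.433, 0.380) = 0.380
(R ∧ Q) ∧ Q = min(0.380, 0.380) = 0.380
~((R ∧ Q) ∧ Q) = 1 − 0.380 = 0.620
So the left factor is ~((R ∧ Q) ∧ Q) = 0.620.
P ⊗ Q = max(0, 0.244 + 0.380 − 1) = max(0, -0.376) = 0.000
(P ⊗ Q) ∧ P = min(0.000, 0.244) = 0.000
((P ⊗ Q) ∧ P) ⊗ R = max(0, 0.000 + 0.433 − 1) = max(0, -0.567) = 0.000
So the right-hand bound is ((P ⊗ Q) ∧ P) ⊗ R = 0.000.
The residuum of the Łukasiewicz t-norm gives the supremum: min(1, 1 − 0.620 + 0.000).
1 − 0.620 + 0.000 = 0.380, so t = min(1, 0.380) = 0.380.
Check: 0.620 ⊗ 0.380 = max(0, 0.000) = 0.000 ≤ 0.000.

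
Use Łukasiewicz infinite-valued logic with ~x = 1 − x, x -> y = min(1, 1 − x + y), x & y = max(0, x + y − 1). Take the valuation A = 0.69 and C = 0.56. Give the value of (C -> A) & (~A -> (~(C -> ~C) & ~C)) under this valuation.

C -> A = min(1, 1 − 0.56 + 0.69) = min(1, 1.13) = 1.00
~A = 1 − 0.69 = 0.31
~C = 1 − 0.56 = 0.44
C -> ~C = min(1, 1 − 0.56 + 0.44) = min(1, 0.88) = 0.88
~(C -> ~C) = 1 − 0.88 = 0.12
~(C -> ~C) & ~C = max(0, 0.12 + 0.44 − 1) = max(0, -0.44) = 0.00
~A -> (~(C -> ~C) & ~C) = min(1, 1 − 0.31 + 0.00) = min(1, 0.69) = 0.69
(C -> A) & (~A -> (~(C -> ~C) & ~C)) = max(0, 1.00 + 0.69 − 1) = max(0, 0.69) = 0.69

0.69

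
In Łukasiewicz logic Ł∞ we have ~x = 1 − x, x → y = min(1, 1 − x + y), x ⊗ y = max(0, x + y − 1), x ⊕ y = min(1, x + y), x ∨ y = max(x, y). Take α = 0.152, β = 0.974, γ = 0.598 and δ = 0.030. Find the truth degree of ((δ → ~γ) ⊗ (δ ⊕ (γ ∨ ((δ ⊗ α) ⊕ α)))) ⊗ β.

~γ = 1 − 0.598 = 0.402
δ → ~γ = min(1, 1 − 0.030 + 0.402) = min(1, 1.372) = 1.000
δ ⊗ α = max(0, 0.030 + 0.152 − 1) = max(0, -0.818) = 0.000
(δ ⊗ α) ⊕ α = min(1, 0.000 + 0.152) = min(1, 0.152) = 0.152
γ ∨ ((δ ⊗ α) ⊕ α) = max(0.598, 0.152) = 0.598
δ ⊕ (γ ∨ ((δ ⊗ α) ⊕ α)) = min(1, 0.030 + 0.598) = min(1, 0.628) = 0.628
(δ → ~γ) ⊗ (δ ⊕ (γ ∨ ((δ ⊗ α) ⊕ α))) = max(0, 1.000 + 0.628 − 1) = max(0, 0.628) = 0.628
((δ → ~γ) ⊗ (δ ⊕ (γ ∨ ((δ ⊗ α) ⊕ α)))) ⊗ β = max(0, 0.628 + 0.974 − 1) = max(0, 0.602) = 0.602

0.602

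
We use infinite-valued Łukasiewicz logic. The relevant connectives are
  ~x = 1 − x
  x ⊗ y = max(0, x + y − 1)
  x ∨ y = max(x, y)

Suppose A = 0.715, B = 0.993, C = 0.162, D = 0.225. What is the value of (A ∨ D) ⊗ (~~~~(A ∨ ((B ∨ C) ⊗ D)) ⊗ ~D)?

0.205

A ∨ D = max(0.715, 0.225) = 0.715
B ∨ C = max(0.993, 0.162) = 0.993
(B ∨ C) ⊗ D = max(0, 0.993 + 0.225 − 1) = max(0, 0.218) = 0.218
A ∨ ((B ∨ C) ⊗ D) = max(0.715, 0.218) = 0.715
~(A ∨ ((B ∨ C) ⊗ D)) = 1 − 0.715 = 0.285
~~(A ∨ ((B ∨ C) ⊗ D)) = 1 − 0.285 = 0.715
~~~(A ∨ ((B ∨ C) ⊗ D)) = 1 − 0.715 = 0.285
~~~~(A ∨ ((B ∨ C) ⊗ D)) = 1 − 0.285 = 0.715
~D = 1 − 0.225 = 0.775
~~~~(A ∨ ((B ∨ C) ⊗ D)) ⊗ ~D = max(0, 0.715 + 0.775 − 1) = max(0, 0.490) = 0.490
(A ∨ D) ⊗ (~~~~(A ∨ ((B ∨ C) ⊗ D)) ⊗ ~D) = max(0, 0.715 + 0.490 − 1) = max(0, 0.205) = 0.205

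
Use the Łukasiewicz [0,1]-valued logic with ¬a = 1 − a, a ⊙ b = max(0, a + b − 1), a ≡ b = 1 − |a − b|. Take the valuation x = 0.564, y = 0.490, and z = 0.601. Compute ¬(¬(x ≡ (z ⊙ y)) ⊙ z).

z ⊙ y = max(0, 0.601 + 0.490 − 1) = max(0, 0.091) = 0.091
x ≡ (z ⊙ y) = 1 − |0.564 − 0.091| = 1 − 0.473 = 0.527
¬(x ≡ (z ⊙ y)) = 1 − 0.527 = 0.473
¬(x ≡ (z ⊙ y)) ⊙ z = max(0, 0.473 + 0.601 − 1) = max(0, 0.074) = 0.074
¬(¬(x ≡ (z ⊙ y)) ⊙ z) = 1 − 0.074 = 0.926

0.926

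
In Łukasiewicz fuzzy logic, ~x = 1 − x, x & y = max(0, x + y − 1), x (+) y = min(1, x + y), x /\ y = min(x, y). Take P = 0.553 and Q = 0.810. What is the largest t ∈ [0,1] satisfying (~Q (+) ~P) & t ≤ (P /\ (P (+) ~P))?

~Q = 1 − 0.810 = 0.190
~P = 1 − 0.553 = 0.447
~Q (+) ~P = min(1, 0.190 + 0.447) = min(1, 0.637) = 0.637
So the left factor is ~Q (+) ~P = 0.637.
P (+) ~P = min(1, 0.553 + 0.447) = min(1, 1.000) = 1.000
P /\ (P (+) ~P) = min(0.553, 1.000) = 0.553
So the right-hand bound is P /\ (P (+) ~P) = 0.553.
The residuum of the Łukasiewicz t-norm gives the supremum: min(1, 1 − 0.637 + 0.553).
1 − 0.637 + 0.553 = 0.916, so t = min(1, 0.916) = 0.916.
Check: 0.637 & 0.916 = max(0, 0.553) = 0.553 ≤ 0.553.

0.916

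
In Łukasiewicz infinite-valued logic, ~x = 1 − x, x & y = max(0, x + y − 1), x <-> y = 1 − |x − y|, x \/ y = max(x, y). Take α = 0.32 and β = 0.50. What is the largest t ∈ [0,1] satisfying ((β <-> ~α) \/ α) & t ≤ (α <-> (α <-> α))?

0.50

~α = 1 − 0.32 = 0.68
β <-> ~α = 1 − |0.50 − 0.68| = 1 − 0.18 = 0.82
(β <-> ~α) \/ α = max(0.82, 0.32) = 0.82
So the left factor is (β <-> ~α) \/ α = 0.82.
α <-> α = 1 − |0.32 − 0.32| = 1 − 0.00 = 1.00
α <-> (α <-> α) = 1 − |0.32 − 1.00| = 1 − 0.68 = 0.32
So the right-hand bound is α <-> (α <-> α) = 0.32.
The residuum of the Łukasiewicz t-norm gives the supremum: min(1, 1 − 0.82 + 0.32).
1 − 0.82 + 0.32 = 0.50, so t = min(1, 0.50) = 0.50.
Check: 0.82 & 0.50 = max(0, 0.32) = 0.32 ≤ 0.32.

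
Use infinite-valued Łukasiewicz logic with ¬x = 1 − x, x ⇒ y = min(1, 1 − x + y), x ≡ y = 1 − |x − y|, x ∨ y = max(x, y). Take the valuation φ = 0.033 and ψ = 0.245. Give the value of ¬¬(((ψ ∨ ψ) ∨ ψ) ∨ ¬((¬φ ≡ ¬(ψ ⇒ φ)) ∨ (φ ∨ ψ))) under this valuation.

0.755

ψ ∨ ψ = max(0.245, 0.245) = 0.245
(ψ ∨ ψ) ∨ ψ = max(0.245, 0.245) = 0.245
¬φ = 1 − 0.033 = 0.967
ψ ⇒ φ = min(1, 1 − 0.245 + 0.033) = min(1, 0.788) = 0.788
¬(ψ ⇒ φ) = 1 − 0.788 = 0.212
¬φ ≡ ¬(ψ ⇒ φ) = 1 − |0.967 − 0.212| = 1 − 0.755 = 0.245
φ ∨ ψ = max(0.033, 0.245) = 0.245
(¬φ ≡ ¬(ψ ⇒ φ)) ∨ (φ ∨ ψ) = max(0.245, 0.245) = 0.245
¬((¬φ ≡ ¬(ψ ⇒ φ)) ∨ (φ ∨ ψ)) = 1 − 0.245 = 0.755
((ψ ∨ ψ) ∨ ψ) ∨ ¬((¬φ ≡ ¬(ψ ⇒ φ)) ∨ (φ ∨ ψ)) = max(0.245, 0.755) = 0.755
¬(((ψ ∨ ψ) ∨ ψ) ∨ ¬((¬φ ≡ ¬(ψ ⇒ φ)) ∨ (φ ∨ ψ))) = 1 − 0.755 = 0.245
¬¬(((ψ ∨ ψ) ∨ ψ) ∨ ¬((¬φ ≡ ¬(ψ ⇒ φ)) ∨ (φ ∨ ψ))) = 1 − 0.245 = 0.755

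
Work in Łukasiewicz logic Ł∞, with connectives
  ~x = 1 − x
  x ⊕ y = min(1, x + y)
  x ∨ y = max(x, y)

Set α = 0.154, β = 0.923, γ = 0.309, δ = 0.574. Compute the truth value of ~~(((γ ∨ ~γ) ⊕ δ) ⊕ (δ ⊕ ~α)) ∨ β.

1.000

~γ = 1 − 0.309 = 0.691
γ ∨ ~γ = max(0.309, 0.691) = 0.691
(γ ∨ ~γ) ⊕ δ = min(1, 0.691 + 0.574) = min(1, 1.265) = 1.000
~α = 1 − 0.154 = 0.846
δ ⊕ ~α = min(1, 0.574 + 0.846) = min(1, 1.420) = 1.000
((γ ∨ ~γ) ⊕ δ) ⊕ (δ ⊕ ~α) = min(1, 1.000 + 1.000) = min(1, 2.000) = 1.000
~(((γ ∨ ~γ) ⊕ δ) ⊕ (δ ⊕ ~α)) = 1 − 1.000 = 0.000
~~(((γ ∨ ~γ) ⊕ δ) ⊕ (δ ⊕ ~α)) = 1 − 0.000 = 1.000
~~(((γ ∨ ~γ) ⊕ δ) ⊕ (δ ⊕ ~α)) ∨ β = max(1.000, 0.923) = 1.000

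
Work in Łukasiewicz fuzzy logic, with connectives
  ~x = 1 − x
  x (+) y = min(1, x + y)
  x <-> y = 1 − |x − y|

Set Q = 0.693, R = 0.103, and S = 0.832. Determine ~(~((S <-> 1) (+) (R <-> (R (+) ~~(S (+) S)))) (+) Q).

S <-> 1 = 1 − |0.832 − 1.000| = 1 − 0.168 = 0.832
S (+) S = min(1, 0.832 + 0.832) = min(1, 1.664) = 1.000
~(S (+) S) = 1 − 1.000 = 0.000
~~(S (+) S) = 1 − 0.000 = 1.000
R (+) ~~(S (+) S) = min(1, 0.103 + 1.000) = min(1, 1.103) = 1.000
R <-> (R (+) ~~(S (+) S)) = 1 − |0.103 − 1.000| = 1 − 0.897 = 0.103
(S <-> 1) (+) (R <-> (R (+) ~~(S (+) S))) = min(1, 0.832 + 0.103) = min(1, 0.935) = 0.935
~((S <-> 1) (+) (R <-> (R (+) ~~(S (+) S)))) = 1 − 0.935 = 0.065
~((S <-> 1) (+) (R <-> (R (+) ~~(S (+) S)))) (+) Q = min(1, 0.065 + 0.693) = min(1, 0.758) = 0.758
~(~((S <-> 1) (+) (R <-> (R (+) ~~(S (+) S)))) (+) Q) = 1 − 0.758 = 0.242

0.242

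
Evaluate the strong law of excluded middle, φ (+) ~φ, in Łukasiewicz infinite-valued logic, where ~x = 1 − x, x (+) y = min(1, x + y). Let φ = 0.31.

~φ = 1 − 0.31 = 0.69
φ (+) ~φ = min(1, 0.31 + 0.69) = min(1, 1.00) = 1.00
(As expected: always 1 in Ł∞ since a ⊕ (1−a) = 1.)

1.00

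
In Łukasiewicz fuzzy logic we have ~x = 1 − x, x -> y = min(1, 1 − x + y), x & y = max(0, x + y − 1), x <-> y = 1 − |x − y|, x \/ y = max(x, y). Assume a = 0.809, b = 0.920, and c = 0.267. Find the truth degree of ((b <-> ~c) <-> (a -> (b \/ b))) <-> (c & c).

0.187

~c = 1 − 0.267 = 0.733
b <-> ~c = 1 − |0.920 − 0.733| = 1 − 0.187 = 0.813
b \/ b = max(0.920, 0.920) = 0.920
a -> (b \/ b) = min(1, 1 − 0.809 + 0.920) = min(1, 1.111) = 1.000
(b <-> ~c) <-> (a -> (b \/ b)) = 1 − |0.813 − 1.000| = 1 − 0.187 = 0.813
c & c = max(0, 0.267 + 0.267 − 1) = max(0, -0.466) = 0.000
((b <-> ~c) <-> (a -> (b \/ b))) <-> (c & c) = 1 − |0.813 − 0.000| = 1 − 0.813 = 0.187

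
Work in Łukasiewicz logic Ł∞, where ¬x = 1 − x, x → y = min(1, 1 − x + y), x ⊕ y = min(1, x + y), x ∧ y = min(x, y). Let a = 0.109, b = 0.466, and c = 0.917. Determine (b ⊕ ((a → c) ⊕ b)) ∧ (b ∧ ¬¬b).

a → c = min(1, 1 − 0.109 + 0.917) = min(1, 1.808) = 1.000
(a → c) ⊕ b = min(1, 1.000 + 0.466) = min(1, 1.466) = 1.000
b ⊕ ((a → c) ⊕ b) = min(1, 0.466 + 1.000) = min(1, 1.466) = 1.000
¬b = 1 − 0.466 = 0.534
¬¬b = 1 − 0.534 = 0.466
b ∧ ¬¬b = min(0.466, 0.466) = 0.466
(b ⊕ ((a → c) ⊕ b)) ∧ (b ∧ ¬¬b) = min(1.000, 0.466) = 0.466

0.466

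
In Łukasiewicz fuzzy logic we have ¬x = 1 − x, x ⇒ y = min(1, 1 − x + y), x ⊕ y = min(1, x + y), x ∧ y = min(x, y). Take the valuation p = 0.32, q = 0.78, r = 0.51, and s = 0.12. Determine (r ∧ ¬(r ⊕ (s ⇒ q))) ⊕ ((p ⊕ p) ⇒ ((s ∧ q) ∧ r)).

s ⇒ q = min(1, 1 − 0.12 + 0.78) = min(1, 1.66) = 1.00
r ⊕ (s ⇒ q) = min(1, 0.51 + 1.00) = min(1, 1.51) = 1.00
¬(r ⊕ (s ⇒ q)) = 1 − 1.00 = 0.00
r ∧ ¬(r ⊕ (s ⇒ q)) = min(0.51, 0.00) = 0.00
p ⊕ p = min(1, 0.32 + 0.32) = min(1, 0.64) = 0.64
s ∧ q = min(0.12, 0.78) = 0.12
(s ∧ q) ∧ r = min(0.12, 0.51) = 0.12
(p ⊕ p) ⇒ ((s ∧ q) ∧ r) = min(1, 1 − 0.64 + 0.12) = min(1, 0.48) = 0.48
(r ∧ ¬(r ⊕ (s ⇒ q))) ⊕ ((p ⊕ p) ⇒ ((s ∧ q) ∧ r)) = min(1, 0.00 + 0.48) = min(1, 0.48) = 0.48

0.48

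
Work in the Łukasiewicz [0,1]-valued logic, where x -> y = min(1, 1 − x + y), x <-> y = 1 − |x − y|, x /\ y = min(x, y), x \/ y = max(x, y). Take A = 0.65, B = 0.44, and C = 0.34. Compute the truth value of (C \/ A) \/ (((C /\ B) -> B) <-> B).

C \/ A = max(0.34, 0.65) = 0.65
C /\ B = min(0.34, 0.44) = 0.34
(C /\ B) -> B = min(1, 1 − 0.34 + 0.44) = min(1, 1.10) = 1.00
((C /\ B) -> B) <-> B = 1 − |1.00 − 0.44| = 1 − 0.56 = 0.44
(C \/ A) \/ (((C /\ B) -> B) <-> B) = max(0.65, 0.44) = 0.65

0.65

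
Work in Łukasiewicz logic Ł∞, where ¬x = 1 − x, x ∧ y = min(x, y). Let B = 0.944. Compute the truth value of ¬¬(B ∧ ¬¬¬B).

¬B = 1 − 0.944 = 0.056
¬¬B = 1 − 0.056 = 0.944
¬¬¬B = 1 − 0.944 = 0.056
B ∧ ¬¬¬B = min(0.944, 0.056) = 0.056
¬(B ∧ ¬¬¬B) = 1 − 0.056 = 0.944
¬¬(B ∧ ¬¬¬B) = 1 − 0.944 = 0.056

0.056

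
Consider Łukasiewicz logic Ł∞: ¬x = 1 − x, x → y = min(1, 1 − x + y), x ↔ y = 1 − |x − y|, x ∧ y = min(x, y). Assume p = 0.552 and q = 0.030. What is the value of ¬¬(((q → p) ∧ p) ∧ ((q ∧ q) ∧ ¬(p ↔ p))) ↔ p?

0.448

q → p = min(1, 1 − 0.030 + 0.552) = min(1, 1.522) = 1.000
(q → p) ∧ p = min(1.000, 0.552) = 0.552
q ∧ q = min(0.030, 0.030) = 0.030
p ↔ p = 1 − |0.552 − 0.552| = 1 − 0.000 = 1.000
¬(p ↔ p) = 1 − 1.000 = 0.000
(q ∧ q) ∧ ¬(p ↔ p) = min(0.030, 0.000) = 0.000
((q → p) ∧ p) ∧ ((q ∧ q) ∧ ¬(p ↔ p)) = min(0.552, 0.000) = 0.000
¬(((q → p) ∧ p) ∧ ((q ∧ q) ∧ ¬(p ↔ p))) = 1 − 0.000 = 1.000
¬¬(((q → p) ∧ p) ∧ ((q ∧ q) ∧ ¬(p ↔ p))) = 1 − 1.000 = 0.000
¬¬(((q → p) ∧ p) ∧ ((q ∧ q) ∧ ¬(p ↔ p))) ↔ p = 1 − |0.000 − 0.552| = 1 − 0.552 = 0.448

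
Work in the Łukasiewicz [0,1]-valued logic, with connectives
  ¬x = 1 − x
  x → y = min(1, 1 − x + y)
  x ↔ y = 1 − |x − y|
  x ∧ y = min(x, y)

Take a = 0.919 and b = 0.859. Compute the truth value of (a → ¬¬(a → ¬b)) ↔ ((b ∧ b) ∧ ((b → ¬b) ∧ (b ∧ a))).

¬b = 1 − 0.859 = 0.141
a → ¬b = min(1, 1 − 0.919 + 0.141) = min(1, 0.222) = 0.222
¬(a → ¬b) = 1 − 0.222 = 0.778
¬¬(a → ¬b) = 1 − 0.778 = 0.222
a → ¬¬(a → ¬b) = min(1, 1 − 0.919 + 0.222) = min(1, 0.303) = 0.303
b ∧ b = min(0.859, 0.859) = 0.859
b → ¬b = min(1, 1 − 0.859 + 0.141) = min(1, 0.282) = 0.282
b ∧ a = min(0.859, 0.919) = 0.859
(b → ¬b) ∧ (b ∧ a) = min(0.282, 0.859) = 0.282
(b ∧ b) ∧ ((b → ¬b) ∧ (b ∧ a)) = min(0.859, 0.282) = 0.282
(a → ¬¬(a → ¬b)) ↔ ((b ∧ b) ∧ ((b → ¬b) ∧ (b ∧ a))) = 1 − |0.303 − 0.282| = 1 − 0.021 = 0.979

0.979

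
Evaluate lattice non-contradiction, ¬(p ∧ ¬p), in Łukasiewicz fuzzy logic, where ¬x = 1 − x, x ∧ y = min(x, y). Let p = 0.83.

0.83

¬p = 1 − 0.83 = 0.17
p ∧ ¬p = min(0.83, 0.17) = 0.17
¬(p ∧ ¬p) = 1 − 0.17 = 0.83
(The value 0.83 < 1 shows this instance is not satisfied; not a Ł∞-tautology — its value is 1 − min(a, 1−a).)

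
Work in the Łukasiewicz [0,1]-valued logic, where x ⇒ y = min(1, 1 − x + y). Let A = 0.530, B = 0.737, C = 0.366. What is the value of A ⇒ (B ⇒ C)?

B ⇒ C = min(1, 1 − 0.737 + 0.366) = min(1, 0.629) = 0.629
A ⇒ (B ⇒ C) = min(1, 1 − 0.530 + 0.629) = min(1, 1.099) = 1.000

1.000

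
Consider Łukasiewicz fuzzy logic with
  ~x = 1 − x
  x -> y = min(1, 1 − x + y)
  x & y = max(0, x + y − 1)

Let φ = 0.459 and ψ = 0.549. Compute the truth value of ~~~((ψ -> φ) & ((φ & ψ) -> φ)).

0.090

ψ -> φ = min(1, 1 − 0.549 + 0.459) = min(1, 0.910) = 0.910
φ & ψ = max(0, 0.459 + 0.549 − 1) = max(0, 0.008) = 0.008
(φ & ψ) -> φ = min(1, 1 − 0.008 + 0.459) = min(1, 1.451) = 1.000
(ψ -> φ) & ((φ & ψ) -> φ) = max(0, 0.910 + 1.000 − 1) = max(0, 0.910) = 0.910
~((ψ -> φ) & ((φ & ψ) -> φ)) = 1 − 0.910 = 0.090
~~((ψ -> φ) & ((φ & ψ) -> φ)) = 1 − 0.090 = 0.910
~~~((ψ -> φ) & ((φ & ψ) -> φ)) = 1 − 0.910 = 0.090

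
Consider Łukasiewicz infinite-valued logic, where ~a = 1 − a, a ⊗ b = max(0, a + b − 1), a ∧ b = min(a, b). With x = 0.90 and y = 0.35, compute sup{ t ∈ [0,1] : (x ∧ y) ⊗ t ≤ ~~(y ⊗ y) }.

x ∧ y = min(0.90, 0.35) = 0.35
So the left factor is x ∧ y = 0.35.
y ⊗ y = max(0, 0.35 + 0.35 − 1) = max(0, -0.30) = 0.00
~(y ⊗ y) = 1 − 0.00 = 1.00
~~(y ⊗ y) = 1 − 1.00 = 0.00
So the right-hand bound is ~~(y ⊗ y) = 0.00.
The residuum of the Łukasiewicz t-norm gives the supremum: min(1, 1 − 0.35 + 0.00).
1 − 0.35 + 0.00 = 0.65, so t = min(1, 0.65) = 0.65.
Check: 0.35 ⊗ 0.65 = max(0, 0.00) = 0.00 ≤ 0.00.

0.65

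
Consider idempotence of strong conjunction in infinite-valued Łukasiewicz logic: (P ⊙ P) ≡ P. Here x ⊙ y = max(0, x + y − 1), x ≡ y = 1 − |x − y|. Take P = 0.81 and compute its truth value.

P ⊙ P = max(0, 0.81 + 0.81 − 1) = max(0, 0.62) = 0.62
(P ⊙ P) ≡ P = 1 − |0.62 − 0.81| = 1 − 0.19 = 0.81
(The value 0.81 < 1 shows this instance is not satisfied; fails in Ł∞ since a ⊗ a = max(0, 2a−1) ≠ a in general.)

0.81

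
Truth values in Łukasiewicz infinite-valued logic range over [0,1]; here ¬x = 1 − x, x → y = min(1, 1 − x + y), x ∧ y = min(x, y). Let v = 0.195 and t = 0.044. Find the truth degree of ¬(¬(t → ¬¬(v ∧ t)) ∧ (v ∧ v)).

1.000

v ∧ t = min(0.195, 0.044) = 0.044
¬(v ∧ t) = 1 − 0.044 = 0.956
¬¬(v ∧ t) = 1 − 0.956 = 0.044
t → ¬¬(v ∧ t) = min(1, 1 − 0.044 + 0.044) = min(1, 1.000) = 1.000
¬(t → ¬¬(v ∧ t)) = 1 − 1.000 = 0.000
v ∧ v = min(0.195, 0.195) = 0.195
¬(t → ¬¬(v ∧ t)) ∧ (v ∧ v) = min(0.000, 0.195) = 0.000
¬(¬(t → ¬¬(v ∧ t)) ∧ (v ∧ v)) = 1 − 0.000 = 1.000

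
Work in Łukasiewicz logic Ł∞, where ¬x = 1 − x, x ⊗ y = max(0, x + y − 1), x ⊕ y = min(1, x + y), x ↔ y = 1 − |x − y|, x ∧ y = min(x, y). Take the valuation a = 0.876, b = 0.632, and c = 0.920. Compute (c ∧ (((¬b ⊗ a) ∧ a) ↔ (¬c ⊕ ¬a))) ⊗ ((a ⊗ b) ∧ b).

0.428

¬b = 1 − 0.632 = 0.368
¬b ⊗ a = max(0, 0.368 + 0.876 − 1) = max(0, 0.244) = 0.244
(¬b ⊗ a) ∧ a = min(0.244, 0.876) = 0.244
¬c = 1 − 0.920 = 0.080
¬a = 1 − 0.876 = 0.124
¬c ⊕ ¬a = min(1, 0.080 + 0.124) = min(1, 0.204) = 0.204
((¬b ⊗ a) ∧ a) ↔ (¬c ⊕ ¬a) = 1 − |0.244 − 0.204| = 1 − 0.040 = 0.960
c ∧ (((¬b ⊗ a) ∧ a) ↔ (¬c ⊕ ¬a)) = min(0.920, 0.960) = 0.920
a ⊗ b = max(0, 0.876 + 0.632 − 1) = max(0, 0.508) = 0.508
(a ⊗ b) ∧ b = min(0.508, 0.632) = 0.508
(c ∧ (((¬b ⊗ a) ∧ a) ↔ (¬c ⊕ ¬a))) ⊗ ((a ⊗ b) ∧ b) = max(0, 0.920 + 0.508 − 1) = max(0, 0.428) = 0.428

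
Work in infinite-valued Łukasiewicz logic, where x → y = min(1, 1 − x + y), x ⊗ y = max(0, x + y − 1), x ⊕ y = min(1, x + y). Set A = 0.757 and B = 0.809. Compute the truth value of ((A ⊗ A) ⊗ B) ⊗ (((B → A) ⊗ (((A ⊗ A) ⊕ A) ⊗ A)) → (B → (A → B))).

A ⊗ A = max(0, 0.757 + 0.757 − 1) = max(0, 0.514) = 0.514
(A ⊗ A) ⊗ B = max(0, 0.514 + 0.809 − 1) = max(0, 0.323) = 0.323
B → A = min(1, 1 − 0.809 + 0.757) = min(1, 0.948) = 0.948
(A ⊗ A) ⊕ A = min(1, 0.514 + 0.757) = min(1, 1.271) = 1.000
((A ⊗ A) ⊕ A) ⊗ A = max(0, 1.000 + 0.757 − 1) = max(0, 0.757) = 0.757
(B → A) ⊗ (((A ⊗ A) ⊕ A) ⊗ A) = max(0, 0.948 + 0.757 − 1) = max(0, 0.705) = 0.705
A → B = min(1, 1 − 0.757 + 0.809) = min(1, 1.052) = 1.000
B → (A → B) = min(1, 1 − 0.809 + 1.000) = min(1, 1.191) = 1.000
((B → A) ⊗ (((A ⊗ A) ⊕ A) ⊗ A)) → (B → (A → B)) = min(1, 1 − 0.705 + 1.000) = min(1, 1.295) = 1.000
((A ⊗ A) ⊗ B) ⊗ (((B → A) ⊗ (((A ⊗ A) ⊕ A) ⊗ A)) → (B → (A → B))) = max(0, 0.323 + 1.000 − 1) = max(0, 0.323) = 0.323

0.323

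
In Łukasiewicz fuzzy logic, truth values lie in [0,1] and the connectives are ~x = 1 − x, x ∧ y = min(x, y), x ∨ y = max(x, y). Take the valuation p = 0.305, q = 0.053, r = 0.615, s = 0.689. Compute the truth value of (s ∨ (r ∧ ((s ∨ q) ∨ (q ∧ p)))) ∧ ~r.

s ∨ q = max(0.689, 0.053) = 0.689
q ∧ p = min(0.053, 0.305) = 0.053
(s ∨ q) ∨ (q ∧ p) = max(0.689, 0.053) = 0.689
r ∧ ((s ∨ q) ∨ (q ∧ p)) = min(0.615, 0.689) = 0.615
s ∨ (r ∧ ((s ∨ q) ∨ (q ∧ p))) = max(0.689, 0.615) = 0.689
~r = 1 − 0.615 = 0.385
(s ∨ (r ∧ ((s ∨ q) ∨ (q ∧ p)))) ∧ ~r = min(0.689, 0.385) = 0.385

0.385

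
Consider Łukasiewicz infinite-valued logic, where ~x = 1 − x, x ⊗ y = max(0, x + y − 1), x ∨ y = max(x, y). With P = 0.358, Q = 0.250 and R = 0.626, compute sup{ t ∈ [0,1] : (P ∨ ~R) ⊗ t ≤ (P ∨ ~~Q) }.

~R = 1 − 0.626 = 0.374
P ∨ ~R = max(0.358, 0.374) = 0.374
So the left factor is P ∨ ~R = 0.374.
~Q = 1 − 0.250 = 0.750
~~Q = 1 − 0.750 = 0.250
P ∨ ~~Q = max(0.358, 0.250) = 0.358
So the right-hand bound is P ∨ ~~Q = 0.358.
The residuum of the Łukasiewicz t-norm gives the supremum: min(1, 1 − 0.374 + 0.358).
1 − 0.374 + 0.358 = 0.984, so t = min(1, 0.984) = 0.984.
Check: 0.374 ⊗ 0.984 = max(0, 0.358) = 0.358 ≤ 0.358.

0.984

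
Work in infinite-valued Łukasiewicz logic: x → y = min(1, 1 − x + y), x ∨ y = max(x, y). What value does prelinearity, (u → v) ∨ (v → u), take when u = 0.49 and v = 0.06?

u → v = min(1, 1 − 0.49 + 0.06) = min(1, 0.57) = 0.57
v → u = min(1, 1 − 0.06 + 0.49) = min(1, 1.43) = 1.00
(u → v) ∨ (v → u) = max(0.57, 1.00) = 1.00
(As expected: a Ł∞-tautology — holds in every MV-chain.)

1.00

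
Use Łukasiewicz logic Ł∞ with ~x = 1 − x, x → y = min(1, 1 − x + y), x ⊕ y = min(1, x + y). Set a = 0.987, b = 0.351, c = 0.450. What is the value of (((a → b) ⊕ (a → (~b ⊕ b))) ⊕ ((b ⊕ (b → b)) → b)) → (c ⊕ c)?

a → b = min(1, 1 − 0.987 + 0.351) = min(1, 0.364) = 0.364
~b = 1 − 0.351 = 0.649
~b ⊕ b = min(1, 0.649 + 0.351) = min(1, 1.000) = 1.000
a → (~b ⊕ b) = min(1, 1 − 0.987 + 1.000) = min(1, 1.013) = 1.000
(a → b) ⊕ (a → (~b ⊕ b)) = min(1, 0.364 + 1.000) = min(1, 1.364) = 1.000
b → b = min(1, 1 − 0.351 + 0.351) = min(1, 1.000) = 1.000
b ⊕ (b → b) = min(1, 0.351 + 1.000) = min(1, 1.351) = 1.000
(b ⊕ (b → b)) → b = min(1, 1 − 1.000 + 0.351) = min(1, 0.351) = 0.351
((a → b) ⊕ (a → (~b ⊕ b))) ⊕ ((b ⊕ (b → b)) → b) = min(1, 1.000 + 0.351) = min(1, 1.351) = 1.000
c ⊕ c = min(1, 0.450 + 0.450) = min(1, 0.900) = 0.900
(((a → b) ⊕ (a → (~b ⊕ b))) ⊕ ((b ⊕ (b → b)) → b)) → (c ⊕ c) = min(1, 1 − 1.000 + 0.900) = min(1, 0.900) = 0.900

0.900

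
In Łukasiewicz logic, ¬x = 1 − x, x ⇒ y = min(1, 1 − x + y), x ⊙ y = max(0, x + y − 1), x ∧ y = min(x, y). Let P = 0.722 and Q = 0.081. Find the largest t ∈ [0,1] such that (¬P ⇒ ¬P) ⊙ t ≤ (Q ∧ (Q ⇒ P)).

¬P = 1 − 0.722 = 0.278
¬P ⇒ ¬P = min(1, 1 − 0.278 + 0.278) = min(1, 1.000) = 1.000
So the left factor is ¬P ⇒ ¬P = 1.000.
Q ⇒ P = min(1, 1 − 0.081 + 0.722) = min(1, 1.641) = 1.000
Q ∧ (Q ⇒ P) = min(0.081, 1.000) = 0.081
So the right-hand bound is Q ∧ (Q ⇒ P) = 0.081.
The residuum of the Łukasiewicz t-norm gives the supremum: min(1, 1 − 1.000 + 0.081).
1 − 1.000 + 0.081 = 0.081, so t = min(1, 0.081) = 0.081.
Check: 1.000 ⊙ 0.081 = max(0, 0.081) = 0.081 ≤ 0.081.

0.081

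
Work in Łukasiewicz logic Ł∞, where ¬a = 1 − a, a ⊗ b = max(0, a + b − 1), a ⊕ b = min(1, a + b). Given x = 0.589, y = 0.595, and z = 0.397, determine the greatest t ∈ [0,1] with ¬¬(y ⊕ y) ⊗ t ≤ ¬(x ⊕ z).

y ⊕ y = min(1, 0.595 + 0.595) = min(1, 1.190) = 1.000
¬(y ⊕ y) = 1 − 1.000 = 0.000
¬¬(y ⊕ y) = 1 − 0.000 = 1.000
So the left factor is ¬¬(y ⊕ y) = 1.000.
x ⊕ z = min(1, 0.589 + 0.397) = min(1, 0.986) = 0.986
¬(x ⊕ z) = 1 − 0.986 = 0.014
So the right-hand bound is ¬(x ⊕ z) = 0.014.
The residuum of the Łukasiewicz t-norm gives the supremum: min(1, 1 − 1.000 + 0.014).
1 − 1.000 + 0.014 = 0.014, so t = min(1, 0.014) = 0.014.
Check: 1.000 ⊗ 0.014 = max(0, 0.014) = 0.014 ≤ 0.014.

0.014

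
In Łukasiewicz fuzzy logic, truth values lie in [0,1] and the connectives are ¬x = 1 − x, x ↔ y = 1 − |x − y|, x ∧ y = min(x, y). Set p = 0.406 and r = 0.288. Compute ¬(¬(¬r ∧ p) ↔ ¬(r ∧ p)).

¬r = 1 − 0.288 = 0.712
¬r ∧ p = min(0.712, 0.406) = 0.406
¬(¬r ∧ p) = 1 − 0.406 = 0.594
r ∧ p = min(0.288, 0.406) = 0.288
¬(r ∧ p) = 1 − 0.288 = 0.712
¬(¬r ∧ p) ↔ ¬(r ∧ p) = 1 − |0.594 − 0.712| = 1 − 0.118 = 0.882
¬(¬(¬r ∧ p) ↔ ¬(r ∧ p)) = 1 − 0.882 = 0.118

0.118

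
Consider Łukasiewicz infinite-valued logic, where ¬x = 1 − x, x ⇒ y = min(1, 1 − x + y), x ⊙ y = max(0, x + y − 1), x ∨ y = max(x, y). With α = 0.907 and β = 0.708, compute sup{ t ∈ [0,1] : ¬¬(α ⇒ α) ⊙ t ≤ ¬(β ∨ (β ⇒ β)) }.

α ⇒ α = min(1, 1 − 0.907 + 0.907) = min(1, 1.000) = 1.000
¬(α ⇒ α) = 1 − 1.000 = 0.000
¬¬(α ⇒ α) = 1 − 0.000 = 1.000
So the left factor is ¬¬(α ⇒ α) = 1.000.
β ⇒ β = min(1, 1 − 0.708 + 0.708) = min(1, 1.000) = 1.000
β ∨ (β ⇒ β) = max(0.708, 1.000) = 1.000
¬(β ∨ (β ⇒ β)) = 1 − 1.000 = 0.000
So the right-hand bound is ¬(β ∨ (β ⇒ β)) = 0.000.
The residuum of the Łukasiewicz t-norm gives the supremum: min(1, 1 − 1.000 + 0.000).
1 − 1.000 + 0.000 = 0.000, so t = min(1, 0.000) = 0.000.
Check: 1.000 ⊙ 0.000 = max(0, 0.000) = 0.000 ≤ 0.000.

0.000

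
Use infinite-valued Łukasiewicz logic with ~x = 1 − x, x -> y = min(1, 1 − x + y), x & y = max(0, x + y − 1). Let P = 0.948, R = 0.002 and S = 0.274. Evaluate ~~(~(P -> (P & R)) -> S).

0.326

P & R = max(0, 0.948 + 0.002 − 1) = max(0, -0.050) = 0.000
P -> (P & R) = min(1, 1 − 0.948 + 0.000) = min(1, 0.052) = 0.052
~(P -> (P & R)) = 1 − 0.052 = 0.948
~(P -> (P & R)) -> S = min(1, 1 − 0.948 + 0.274) = min(1, 0.326) = 0.326
~(~(P -> (P & R)) -> S) = 1 − 0.326 = 0.674
~~(~(P -> (P & R)) -> S) = 1 − 0.674 = 0.326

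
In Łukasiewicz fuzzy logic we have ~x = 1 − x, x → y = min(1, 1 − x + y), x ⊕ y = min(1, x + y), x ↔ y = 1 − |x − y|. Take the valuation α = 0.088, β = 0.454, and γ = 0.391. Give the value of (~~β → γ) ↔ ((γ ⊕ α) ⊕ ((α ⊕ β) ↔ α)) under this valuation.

~β = 1 − 0.454 = 0.546
~~β = 1 − 0.546 = 0.454
~~β → γ = min(1, 1 − 0.454 + 0.391) = min(1, 0.937) = 0.937
γ ⊕ α = min(1, 0.391 + 0.088) = min(1, 0.479) = 0.479
α ⊕ β = min(1, 0.088 + 0.454) = min(1, 0.542) = 0.542
(α ⊕ β) ↔ α = 1 − |0.542 − 0.088| = 1 − 0.454 = 0.546
(γ ⊕ α) ⊕ ((α ⊕ β) ↔ α) = min(1, 0.479 + 0.546) = min(1, 1.025) = 1.000
(~~β → γ) ↔ ((γ ⊕ α) ⊕ ((α ⊕ β) ↔ α)) = 1 − |0.937 − 1.000| = 1 − 0.063 = 0.937

0.937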